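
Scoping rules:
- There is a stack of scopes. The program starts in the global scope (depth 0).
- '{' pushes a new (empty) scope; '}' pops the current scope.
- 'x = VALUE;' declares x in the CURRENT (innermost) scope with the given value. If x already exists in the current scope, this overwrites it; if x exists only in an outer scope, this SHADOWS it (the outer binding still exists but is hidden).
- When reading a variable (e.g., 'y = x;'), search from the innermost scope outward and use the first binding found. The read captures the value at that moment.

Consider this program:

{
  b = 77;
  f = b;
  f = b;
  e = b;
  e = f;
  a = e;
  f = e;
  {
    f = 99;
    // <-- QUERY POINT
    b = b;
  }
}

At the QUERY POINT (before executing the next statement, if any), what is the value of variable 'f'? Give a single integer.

Answer: 99

Derivation:
Step 1: enter scope (depth=1)
Step 2: declare b=77 at depth 1
Step 3: declare f=(read b)=77 at depth 1
Step 4: declare f=(read b)=77 at depth 1
Step 5: declare e=(read b)=77 at depth 1
Step 6: declare e=(read f)=77 at depth 1
Step 7: declare a=(read e)=77 at depth 1
Step 8: declare f=(read e)=77 at depth 1
Step 9: enter scope (depth=2)
Step 10: declare f=99 at depth 2
Visible at query point: a=77 b=77 e=77 f=99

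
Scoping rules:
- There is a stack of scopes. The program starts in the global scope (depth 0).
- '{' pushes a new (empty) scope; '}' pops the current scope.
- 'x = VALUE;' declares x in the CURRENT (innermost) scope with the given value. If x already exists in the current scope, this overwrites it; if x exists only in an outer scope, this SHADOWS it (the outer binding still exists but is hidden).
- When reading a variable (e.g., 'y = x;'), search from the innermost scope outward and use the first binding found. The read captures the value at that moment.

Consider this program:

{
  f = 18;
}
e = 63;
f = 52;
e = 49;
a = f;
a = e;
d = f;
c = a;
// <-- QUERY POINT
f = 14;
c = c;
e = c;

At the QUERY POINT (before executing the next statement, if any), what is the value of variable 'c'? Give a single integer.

Answer: 49

Derivation:
Step 1: enter scope (depth=1)
Step 2: declare f=18 at depth 1
Step 3: exit scope (depth=0)
Step 4: declare e=63 at depth 0
Step 5: declare f=52 at depth 0
Step 6: declare e=49 at depth 0
Step 7: declare a=(read f)=52 at depth 0
Step 8: declare a=(read e)=49 at depth 0
Step 9: declare d=(read f)=52 at depth 0
Step 10: declare c=(read a)=49 at depth 0
Visible at query point: a=49 c=49 d=52 e=49 f=52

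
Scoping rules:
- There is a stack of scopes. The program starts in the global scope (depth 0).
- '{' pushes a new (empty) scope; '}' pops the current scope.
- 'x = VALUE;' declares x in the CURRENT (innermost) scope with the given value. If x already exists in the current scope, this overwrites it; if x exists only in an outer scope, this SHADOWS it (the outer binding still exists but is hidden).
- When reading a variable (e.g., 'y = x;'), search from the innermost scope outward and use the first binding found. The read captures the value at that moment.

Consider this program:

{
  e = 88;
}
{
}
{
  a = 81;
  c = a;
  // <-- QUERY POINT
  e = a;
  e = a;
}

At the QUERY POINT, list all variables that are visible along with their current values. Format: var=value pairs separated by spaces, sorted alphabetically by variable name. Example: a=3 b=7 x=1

Step 1: enter scope (depth=1)
Step 2: declare e=88 at depth 1
Step 3: exit scope (depth=0)
Step 4: enter scope (depth=1)
Step 5: exit scope (depth=0)
Step 6: enter scope (depth=1)
Step 7: declare a=81 at depth 1
Step 8: declare c=(read a)=81 at depth 1
Visible at query point: a=81 c=81

Answer: a=81 c=81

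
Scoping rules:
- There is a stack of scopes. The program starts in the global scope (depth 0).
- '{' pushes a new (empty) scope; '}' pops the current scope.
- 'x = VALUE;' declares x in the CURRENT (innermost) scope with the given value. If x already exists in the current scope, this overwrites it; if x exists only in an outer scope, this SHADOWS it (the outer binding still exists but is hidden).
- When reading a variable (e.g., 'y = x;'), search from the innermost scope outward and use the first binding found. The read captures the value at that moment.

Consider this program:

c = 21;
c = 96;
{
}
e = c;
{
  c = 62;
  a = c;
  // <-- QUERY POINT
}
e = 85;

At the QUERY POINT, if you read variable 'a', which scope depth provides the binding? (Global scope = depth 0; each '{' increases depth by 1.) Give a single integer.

Step 1: declare c=21 at depth 0
Step 2: declare c=96 at depth 0
Step 3: enter scope (depth=1)
Step 4: exit scope (depth=0)
Step 5: declare e=(read c)=96 at depth 0
Step 6: enter scope (depth=1)
Step 7: declare c=62 at depth 1
Step 8: declare a=(read c)=62 at depth 1
Visible at query point: a=62 c=62 e=96

Answer: 1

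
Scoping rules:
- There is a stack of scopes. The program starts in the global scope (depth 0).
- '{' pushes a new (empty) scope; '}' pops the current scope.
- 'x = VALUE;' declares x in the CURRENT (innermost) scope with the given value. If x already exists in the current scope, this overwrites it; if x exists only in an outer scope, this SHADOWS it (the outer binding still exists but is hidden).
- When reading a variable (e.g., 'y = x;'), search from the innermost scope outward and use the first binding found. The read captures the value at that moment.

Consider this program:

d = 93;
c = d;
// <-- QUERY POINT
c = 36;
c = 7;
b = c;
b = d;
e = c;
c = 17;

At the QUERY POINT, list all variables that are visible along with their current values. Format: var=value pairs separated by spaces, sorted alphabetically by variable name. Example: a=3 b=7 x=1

Answer: c=93 d=93

Derivation:
Step 1: declare d=93 at depth 0
Step 2: declare c=(read d)=93 at depth 0
Visible at query point: c=93 d=93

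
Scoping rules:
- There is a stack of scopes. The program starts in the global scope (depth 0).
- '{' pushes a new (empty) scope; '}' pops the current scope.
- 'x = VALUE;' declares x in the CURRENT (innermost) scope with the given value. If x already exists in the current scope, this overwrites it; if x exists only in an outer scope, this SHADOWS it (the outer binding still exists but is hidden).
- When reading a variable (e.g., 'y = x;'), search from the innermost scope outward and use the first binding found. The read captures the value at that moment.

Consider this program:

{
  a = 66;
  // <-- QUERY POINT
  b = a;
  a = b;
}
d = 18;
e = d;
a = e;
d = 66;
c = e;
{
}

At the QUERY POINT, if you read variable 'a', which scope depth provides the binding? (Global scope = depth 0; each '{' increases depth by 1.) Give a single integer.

Answer: 1

Derivation:
Step 1: enter scope (depth=1)
Step 2: declare a=66 at depth 1
Visible at query point: a=66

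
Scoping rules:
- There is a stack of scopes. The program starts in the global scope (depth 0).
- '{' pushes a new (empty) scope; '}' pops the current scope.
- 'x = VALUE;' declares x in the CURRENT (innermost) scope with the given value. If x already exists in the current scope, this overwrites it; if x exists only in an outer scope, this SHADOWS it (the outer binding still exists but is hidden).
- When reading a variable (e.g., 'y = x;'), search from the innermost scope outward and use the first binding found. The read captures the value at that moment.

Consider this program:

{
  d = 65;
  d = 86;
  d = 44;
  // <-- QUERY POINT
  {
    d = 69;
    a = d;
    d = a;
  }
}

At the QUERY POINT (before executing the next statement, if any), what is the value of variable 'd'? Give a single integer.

Answer: 44

Derivation:
Step 1: enter scope (depth=1)
Step 2: declare d=65 at depth 1
Step 3: declare d=86 at depth 1
Step 4: declare d=44 at depth 1
Visible at query point: d=44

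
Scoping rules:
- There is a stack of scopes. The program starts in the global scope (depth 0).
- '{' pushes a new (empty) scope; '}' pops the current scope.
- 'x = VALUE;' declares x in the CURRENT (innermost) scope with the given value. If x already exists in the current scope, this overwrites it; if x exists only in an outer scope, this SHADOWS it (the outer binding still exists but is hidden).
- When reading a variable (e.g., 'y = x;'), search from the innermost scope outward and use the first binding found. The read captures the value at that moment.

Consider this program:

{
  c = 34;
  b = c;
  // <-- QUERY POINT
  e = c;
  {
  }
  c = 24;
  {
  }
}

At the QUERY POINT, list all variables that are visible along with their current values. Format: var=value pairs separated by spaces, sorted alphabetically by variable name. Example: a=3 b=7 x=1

Answer: b=34 c=34

Derivation:
Step 1: enter scope (depth=1)
Step 2: declare c=34 at depth 1
Step 3: declare b=(read c)=34 at depth 1
Visible at query point: b=34 c=34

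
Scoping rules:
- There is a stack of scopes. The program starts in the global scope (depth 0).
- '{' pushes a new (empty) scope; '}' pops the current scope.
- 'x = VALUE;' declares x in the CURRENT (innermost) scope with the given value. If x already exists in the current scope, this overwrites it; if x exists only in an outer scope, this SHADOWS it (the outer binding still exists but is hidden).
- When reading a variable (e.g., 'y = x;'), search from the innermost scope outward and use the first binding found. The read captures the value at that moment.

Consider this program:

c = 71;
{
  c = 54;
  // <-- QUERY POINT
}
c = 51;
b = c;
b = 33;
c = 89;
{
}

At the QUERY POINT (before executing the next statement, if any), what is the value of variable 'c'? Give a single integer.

Answer: 54

Derivation:
Step 1: declare c=71 at depth 0
Step 2: enter scope (depth=1)
Step 3: declare c=54 at depth 1
Visible at query point: c=54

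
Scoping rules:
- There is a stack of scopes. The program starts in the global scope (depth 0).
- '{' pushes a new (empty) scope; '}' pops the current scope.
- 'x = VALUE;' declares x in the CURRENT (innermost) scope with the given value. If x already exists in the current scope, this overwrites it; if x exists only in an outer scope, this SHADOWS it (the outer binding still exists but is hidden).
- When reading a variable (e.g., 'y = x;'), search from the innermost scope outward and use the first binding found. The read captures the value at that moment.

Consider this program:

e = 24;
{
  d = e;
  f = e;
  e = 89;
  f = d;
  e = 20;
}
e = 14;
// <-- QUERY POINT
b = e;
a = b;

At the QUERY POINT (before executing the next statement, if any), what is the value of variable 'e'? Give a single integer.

Answer: 14

Derivation:
Step 1: declare e=24 at depth 0
Step 2: enter scope (depth=1)
Step 3: declare d=(read e)=24 at depth 1
Step 4: declare f=(read e)=24 at depth 1
Step 5: declare e=89 at depth 1
Step 6: declare f=(read d)=24 at depth 1
Step 7: declare e=20 at depth 1
Step 8: exit scope (depth=0)
Step 9: declare e=14 at depth 0
Visible at query point: e=14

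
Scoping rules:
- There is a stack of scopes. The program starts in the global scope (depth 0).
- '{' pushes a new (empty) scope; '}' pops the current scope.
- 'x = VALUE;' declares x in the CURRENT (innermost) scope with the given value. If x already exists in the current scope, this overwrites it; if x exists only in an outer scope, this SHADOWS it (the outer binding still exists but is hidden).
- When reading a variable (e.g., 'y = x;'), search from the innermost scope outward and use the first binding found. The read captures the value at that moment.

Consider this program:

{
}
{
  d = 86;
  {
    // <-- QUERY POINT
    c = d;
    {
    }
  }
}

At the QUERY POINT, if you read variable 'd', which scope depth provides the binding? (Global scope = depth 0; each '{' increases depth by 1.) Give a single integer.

Step 1: enter scope (depth=1)
Step 2: exit scope (depth=0)
Step 3: enter scope (depth=1)
Step 4: declare d=86 at depth 1
Step 5: enter scope (depth=2)
Visible at query point: d=86

Answer: 1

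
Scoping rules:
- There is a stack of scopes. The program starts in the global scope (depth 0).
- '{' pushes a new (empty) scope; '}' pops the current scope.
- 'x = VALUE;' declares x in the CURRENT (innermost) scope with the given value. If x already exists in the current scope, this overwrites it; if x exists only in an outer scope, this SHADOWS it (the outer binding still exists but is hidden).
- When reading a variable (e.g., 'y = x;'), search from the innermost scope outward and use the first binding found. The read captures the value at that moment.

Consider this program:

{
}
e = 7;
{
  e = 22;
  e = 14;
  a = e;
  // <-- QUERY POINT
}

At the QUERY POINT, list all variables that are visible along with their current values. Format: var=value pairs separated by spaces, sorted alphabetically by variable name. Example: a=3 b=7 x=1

Step 1: enter scope (depth=1)
Step 2: exit scope (depth=0)
Step 3: declare e=7 at depth 0
Step 4: enter scope (depth=1)
Step 5: declare e=22 at depth 1
Step 6: declare e=14 at depth 1
Step 7: declare a=(read e)=14 at depth 1
Visible at query point: a=14 e=14

Answer: a=14 e=14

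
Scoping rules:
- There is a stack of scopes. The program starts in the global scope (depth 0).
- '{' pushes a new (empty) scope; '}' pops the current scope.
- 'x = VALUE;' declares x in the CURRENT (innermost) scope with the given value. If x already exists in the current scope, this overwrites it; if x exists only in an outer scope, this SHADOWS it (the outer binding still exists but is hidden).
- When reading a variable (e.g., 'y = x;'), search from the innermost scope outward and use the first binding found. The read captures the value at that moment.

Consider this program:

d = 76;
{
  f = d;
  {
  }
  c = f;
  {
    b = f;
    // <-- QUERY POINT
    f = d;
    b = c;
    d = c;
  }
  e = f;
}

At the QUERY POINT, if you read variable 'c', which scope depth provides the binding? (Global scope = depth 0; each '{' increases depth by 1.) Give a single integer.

Answer: 1

Derivation:
Step 1: declare d=76 at depth 0
Step 2: enter scope (depth=1)
Step 3: declare f=(read d)=76 at depth 1
Step 4: enter scope (depth=2)
Step 5: exit scope (depth=1)
Step 6: declare c=(read f)=76 at depth 1
Step 7: enter scope (depth=2)
Step 8: declare b=(read f)=76 at depth 2
Visible at query point: b=76 c=76 d=76 f=76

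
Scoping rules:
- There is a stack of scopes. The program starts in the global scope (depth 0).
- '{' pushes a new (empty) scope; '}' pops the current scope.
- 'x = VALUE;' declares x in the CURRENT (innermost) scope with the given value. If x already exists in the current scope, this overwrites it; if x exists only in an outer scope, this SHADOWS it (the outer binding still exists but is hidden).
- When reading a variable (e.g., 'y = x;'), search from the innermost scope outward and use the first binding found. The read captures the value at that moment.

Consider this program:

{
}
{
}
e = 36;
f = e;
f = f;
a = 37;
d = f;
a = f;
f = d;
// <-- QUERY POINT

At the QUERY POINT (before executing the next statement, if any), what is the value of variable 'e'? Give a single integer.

Answer: 36

Derivation:
Step 1: enter scope (depth=1)
Step 2: exit scope (depth=0)
Step 3: enter scope (depth=1)
Step 4: exit scope (depth=0)
Step 5: declare e=36 at depth 0
Step 6: declare f=(read e)=36 at depth 0
Step 7: declare f=(read f)=36 at depth 0
Step 8: declare a=37 at depth 0
Step 9: declare d=(read f)=36 at depth 0
Step 10: declare a=(read f)=36 at depth 0
Step 11: declare f=(read d)=36 at depth 0
Visible at query point: a=36 d=36 e=36 f=36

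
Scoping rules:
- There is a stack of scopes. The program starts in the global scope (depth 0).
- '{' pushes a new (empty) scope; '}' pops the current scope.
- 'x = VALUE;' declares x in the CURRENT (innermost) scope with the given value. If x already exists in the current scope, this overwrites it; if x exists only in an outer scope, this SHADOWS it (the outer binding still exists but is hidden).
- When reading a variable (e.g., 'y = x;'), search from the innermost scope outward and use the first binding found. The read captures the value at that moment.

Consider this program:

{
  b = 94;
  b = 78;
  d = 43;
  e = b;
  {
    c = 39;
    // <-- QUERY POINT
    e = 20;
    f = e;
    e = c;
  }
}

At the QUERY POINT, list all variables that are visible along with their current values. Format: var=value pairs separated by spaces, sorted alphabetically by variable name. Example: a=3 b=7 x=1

Answer: b=78 c=39 d=43 e=78

Derivation:
Step 1: enter scope (depth=1)
Step 2: declare b=94 at depth 1
Step 3: declare b=78 at depth 1
Step 4: declare d=43 at depth 1
Step 5: declare e=(read b)=78 at depth 1
Step 6: enter scope (depth=2)
Step 7: declare c=39 at depth 2
Visible at query point: b=78 c=39 d=43 e=78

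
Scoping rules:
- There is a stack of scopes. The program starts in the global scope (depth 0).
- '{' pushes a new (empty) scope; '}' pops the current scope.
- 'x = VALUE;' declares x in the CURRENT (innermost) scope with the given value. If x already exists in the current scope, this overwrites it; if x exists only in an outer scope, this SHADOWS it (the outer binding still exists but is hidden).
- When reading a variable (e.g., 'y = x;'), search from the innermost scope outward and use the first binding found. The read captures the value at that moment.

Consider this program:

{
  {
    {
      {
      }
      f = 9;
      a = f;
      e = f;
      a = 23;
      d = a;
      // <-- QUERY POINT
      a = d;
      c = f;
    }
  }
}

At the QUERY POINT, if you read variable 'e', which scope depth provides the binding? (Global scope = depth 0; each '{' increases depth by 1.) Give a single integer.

Answer: 3

Derivation:
Step 1: enter scope (depth=1)
Step 2: enter scope (depth=2)
Step 3: enter scope (depth=3)
Step 4: enter scope (depth=4)
Step 5: exit scope (depth=3)
Step 6: declare f=9 at depth 3
Step 7: declare a=(read f)=9 at depth 3
Step 8: declare e=(read f)=9 at depth 3
Step 9: declare a=23 at depth 3
Step 10: declare d=(read a)=23 at depth 3
Visible at query point: a=23 d=23 e=9 f=9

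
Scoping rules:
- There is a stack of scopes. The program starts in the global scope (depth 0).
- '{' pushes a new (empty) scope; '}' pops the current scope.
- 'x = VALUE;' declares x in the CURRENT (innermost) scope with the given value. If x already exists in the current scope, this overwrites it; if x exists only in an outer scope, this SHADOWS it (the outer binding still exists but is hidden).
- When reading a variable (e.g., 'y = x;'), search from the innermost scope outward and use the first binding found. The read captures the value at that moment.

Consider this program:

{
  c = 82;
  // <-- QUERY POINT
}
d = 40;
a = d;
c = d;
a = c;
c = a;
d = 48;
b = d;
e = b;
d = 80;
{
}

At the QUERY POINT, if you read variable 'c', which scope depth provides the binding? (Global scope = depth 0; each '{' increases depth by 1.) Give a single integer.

Answer: 1

Derivation:
Step 1: enter scope (depth=1)
Step 2: declare c=82 at depth 1
Visible at query point: c=82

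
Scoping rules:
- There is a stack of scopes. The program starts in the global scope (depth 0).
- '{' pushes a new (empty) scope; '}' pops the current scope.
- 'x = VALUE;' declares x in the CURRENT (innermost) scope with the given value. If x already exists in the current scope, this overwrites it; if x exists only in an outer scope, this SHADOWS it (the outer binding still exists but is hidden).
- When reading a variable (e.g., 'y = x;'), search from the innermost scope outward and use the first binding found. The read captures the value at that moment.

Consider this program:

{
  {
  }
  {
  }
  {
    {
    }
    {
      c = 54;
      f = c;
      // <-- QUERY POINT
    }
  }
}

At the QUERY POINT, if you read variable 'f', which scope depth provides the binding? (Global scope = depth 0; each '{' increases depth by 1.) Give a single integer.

Step 1: enter scope (depth=1)
Step 2: enter scope (depth=2)
Step 3: exit scope (depth=1)
Step 4: enter scope (depth=2)
Step 5: exit scope (depth=1)
Step 6: enter scope (depth=2)
Step 7: enter scope (depth=3)
Step 8: exit scope (depth=2)
Step 9: enter scope (depth=3)
Step 10: declare c=54 at depth 3
Step 11: declare f=(read c)=54 at depth 3
Visible at query point: c=54 f=54

Answer: 3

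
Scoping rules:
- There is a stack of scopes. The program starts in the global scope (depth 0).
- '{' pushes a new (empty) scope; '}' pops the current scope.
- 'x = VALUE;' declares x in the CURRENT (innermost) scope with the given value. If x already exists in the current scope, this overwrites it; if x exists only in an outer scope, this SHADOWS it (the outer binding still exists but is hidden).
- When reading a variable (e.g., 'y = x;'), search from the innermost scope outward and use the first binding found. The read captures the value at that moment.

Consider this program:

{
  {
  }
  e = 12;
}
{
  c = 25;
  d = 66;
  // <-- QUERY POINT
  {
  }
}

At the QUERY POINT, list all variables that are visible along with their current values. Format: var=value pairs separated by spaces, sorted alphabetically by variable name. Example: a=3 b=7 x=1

Answer: c=25 d=66

Derivation:
Step 1: enter scope (depth=1)
Step 2: enter scope (depth=2)
Step 3: exit scope (depth=1)
Step 4: declare e=12 at depth 1
Step 5: exit scope (depth=0)
Step 6: enter scope (depth=1)
Step 7: declare c=25 at depth 1
Step 8: declare d=66 at depth 1
Visible at query point: c=25 d=66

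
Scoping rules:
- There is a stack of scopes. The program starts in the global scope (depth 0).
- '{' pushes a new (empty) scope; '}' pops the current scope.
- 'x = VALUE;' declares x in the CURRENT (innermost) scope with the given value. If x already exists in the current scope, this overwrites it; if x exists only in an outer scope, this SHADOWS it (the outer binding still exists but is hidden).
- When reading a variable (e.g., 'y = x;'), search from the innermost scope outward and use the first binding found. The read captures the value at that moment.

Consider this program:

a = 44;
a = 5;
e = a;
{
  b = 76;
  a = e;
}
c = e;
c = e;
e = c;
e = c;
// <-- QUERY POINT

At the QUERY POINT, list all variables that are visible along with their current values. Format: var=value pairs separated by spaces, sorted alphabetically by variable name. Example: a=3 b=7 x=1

Answer: a=5 c=5 e=5

Derivation:
Step 1: declare a=44 at depth 0
Step 2: declare a=5 at depth 0
Step 3: declare e=(read a)=5 at depth 0
Step 4: enter scope (depth=1)
Step 5: declare b=76 at depth 1
Step 6: declare a=(read e)=5 at depth 1
Step 7: exit scope (depth=0)
Step 8: declare c=(read e)=5 at depth 0
Step 9: declare c=(read e)=5 at depth 0
Step 10: declare e=(read c)=5 at depth 0
Step 11: declare e=(read c)=5 at depth 0
Visible at query point: a=5 c=5 e=5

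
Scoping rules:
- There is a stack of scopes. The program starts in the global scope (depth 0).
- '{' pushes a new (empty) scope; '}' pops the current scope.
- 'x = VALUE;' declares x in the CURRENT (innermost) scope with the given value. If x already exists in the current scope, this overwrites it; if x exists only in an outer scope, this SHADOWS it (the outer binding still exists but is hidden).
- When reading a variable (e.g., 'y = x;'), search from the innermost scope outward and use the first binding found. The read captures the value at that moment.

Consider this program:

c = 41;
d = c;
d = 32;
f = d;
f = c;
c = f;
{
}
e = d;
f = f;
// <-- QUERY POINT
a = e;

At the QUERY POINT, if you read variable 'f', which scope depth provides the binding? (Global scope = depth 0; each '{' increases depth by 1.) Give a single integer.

Answer: 0

Derivation:
Step 1: declare c=41 at depth 0
Step 2: declare d=(read c)=41 at depth 0
Step 3: declare d=32 at depth 0
Step 4: declare f=(read d)=32 at depth 0
Step 5: declare f=(read c)=41 at depth 0
Step 6: declare c=(read f)=41 at depth 0
Step 7: enter scope (depth=1)
Step 8: exit scope (depth=0)
Step 9: declare e=(read d)=32 at depth 0
Step 10: declare f=(read f)=41 at depth 0
Visible at query point: c=41 d=32 e=32 f=41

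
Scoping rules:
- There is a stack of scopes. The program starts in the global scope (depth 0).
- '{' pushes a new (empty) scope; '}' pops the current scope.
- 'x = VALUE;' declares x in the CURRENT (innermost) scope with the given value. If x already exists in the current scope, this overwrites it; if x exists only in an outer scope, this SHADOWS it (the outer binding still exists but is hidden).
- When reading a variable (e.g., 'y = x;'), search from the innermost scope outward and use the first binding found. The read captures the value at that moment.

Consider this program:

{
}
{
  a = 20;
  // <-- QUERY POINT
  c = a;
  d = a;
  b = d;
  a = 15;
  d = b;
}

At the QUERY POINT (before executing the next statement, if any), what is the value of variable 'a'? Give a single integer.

Step 1: enter scope (depth=1)
Step 2: exit scope (depth=0)
Step 3: enter scope (depth=1)
Step 4: declare a=20 at depth 1
Visible at query point: a=20

Answer: 20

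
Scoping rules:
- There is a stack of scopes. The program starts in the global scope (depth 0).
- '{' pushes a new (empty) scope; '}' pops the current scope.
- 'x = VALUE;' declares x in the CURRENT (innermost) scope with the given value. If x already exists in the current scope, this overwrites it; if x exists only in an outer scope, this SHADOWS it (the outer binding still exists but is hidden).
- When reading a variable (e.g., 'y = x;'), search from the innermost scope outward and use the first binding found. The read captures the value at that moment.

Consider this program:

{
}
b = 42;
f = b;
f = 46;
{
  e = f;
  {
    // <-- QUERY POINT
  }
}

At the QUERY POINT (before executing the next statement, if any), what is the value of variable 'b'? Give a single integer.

Step 1: enter scope (depth=1)
Step 2: exit scope (depth=0)
Step 3: declare b=42 at depth 0
Step 4: declare f=(read b)=42 at depth 0
Step 5: declare f=46 at depth 0
Step 6: enter scope (depth=1)
Step 7: declare e=(read f)=46 at depth 1
Step 8: enter scope (depth=2)
Visible at query point: b=42 e=46 f=46

Answer: 42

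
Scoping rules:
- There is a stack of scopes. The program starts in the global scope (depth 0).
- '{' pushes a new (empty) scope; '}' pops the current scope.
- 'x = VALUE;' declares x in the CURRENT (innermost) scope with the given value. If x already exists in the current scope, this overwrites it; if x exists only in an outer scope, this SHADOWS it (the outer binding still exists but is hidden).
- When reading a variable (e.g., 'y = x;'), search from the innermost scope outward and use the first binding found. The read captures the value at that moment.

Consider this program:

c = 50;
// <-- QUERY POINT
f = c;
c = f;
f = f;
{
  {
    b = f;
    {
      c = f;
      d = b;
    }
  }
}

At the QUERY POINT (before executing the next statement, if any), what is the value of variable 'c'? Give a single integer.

Answer: 50

Derivation:
Step 1: declare c=50 at depth 0
Visible at query point: c=50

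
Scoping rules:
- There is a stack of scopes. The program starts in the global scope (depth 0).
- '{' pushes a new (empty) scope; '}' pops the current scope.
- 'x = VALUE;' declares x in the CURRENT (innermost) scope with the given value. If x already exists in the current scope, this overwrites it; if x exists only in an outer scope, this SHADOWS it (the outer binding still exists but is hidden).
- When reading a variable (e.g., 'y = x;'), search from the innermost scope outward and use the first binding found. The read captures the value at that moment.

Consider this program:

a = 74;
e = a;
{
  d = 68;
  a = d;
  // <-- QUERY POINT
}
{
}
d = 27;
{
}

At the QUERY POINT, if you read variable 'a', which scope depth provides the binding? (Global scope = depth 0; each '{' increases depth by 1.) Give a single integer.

Step 1: declare a=74 at depth 0
Step 2: declare e=(read a)=74 at depth 0
Step 3: enter scope (depth=1)
Step 4: declare d=68 at depth 1
Step 5: declare a=(read d)=68 at depth 1
Visible at query point: a=68 d=68 e=74

Answer: 1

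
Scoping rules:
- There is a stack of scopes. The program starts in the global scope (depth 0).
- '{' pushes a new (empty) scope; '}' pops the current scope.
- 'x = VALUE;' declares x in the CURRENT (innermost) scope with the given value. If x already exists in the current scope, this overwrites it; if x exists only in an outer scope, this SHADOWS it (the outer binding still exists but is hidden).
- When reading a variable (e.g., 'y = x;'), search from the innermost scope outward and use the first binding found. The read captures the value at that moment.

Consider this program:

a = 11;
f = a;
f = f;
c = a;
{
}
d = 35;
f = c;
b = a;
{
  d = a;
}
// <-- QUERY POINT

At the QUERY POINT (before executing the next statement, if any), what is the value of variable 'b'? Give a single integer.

Answer: 11

Derivation:
Step 1: declare a=11 at depth 0
Step 2: declare f=(read a)=11 at depth 0
Step 3: declare f=(read f)=11 at depth 0
Step 4: declare c=(read a)=11 at depth 0
Step 5: enter scope (depth=1)
Step 6: exit scope (depth=0)
Step 7: declare d=35 at depth 0
Step 8: declare f=(read c)=11 at depth 0
Step 9: declare b=(read a)=11 at depth 0
Step 10: enter scope (depth=1)
Step 11: declare d=(read a)=11 at depth 1
Step 12: exit scope (depth=0)
Visible at query point: a=11 b=11 c=11 d=35 f=11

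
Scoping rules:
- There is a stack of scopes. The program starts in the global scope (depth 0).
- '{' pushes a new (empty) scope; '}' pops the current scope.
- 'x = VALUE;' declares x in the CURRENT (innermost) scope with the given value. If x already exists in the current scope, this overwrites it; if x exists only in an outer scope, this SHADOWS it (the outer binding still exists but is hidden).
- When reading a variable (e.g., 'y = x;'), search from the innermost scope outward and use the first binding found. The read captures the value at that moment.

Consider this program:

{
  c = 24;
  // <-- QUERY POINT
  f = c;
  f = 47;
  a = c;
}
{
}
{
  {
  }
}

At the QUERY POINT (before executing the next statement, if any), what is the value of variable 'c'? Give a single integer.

Answer: 24

Derivation:
Step 1: enter scope (depth=1)
Step 2: declare c=24 at depth 1
Visible at query point: c=24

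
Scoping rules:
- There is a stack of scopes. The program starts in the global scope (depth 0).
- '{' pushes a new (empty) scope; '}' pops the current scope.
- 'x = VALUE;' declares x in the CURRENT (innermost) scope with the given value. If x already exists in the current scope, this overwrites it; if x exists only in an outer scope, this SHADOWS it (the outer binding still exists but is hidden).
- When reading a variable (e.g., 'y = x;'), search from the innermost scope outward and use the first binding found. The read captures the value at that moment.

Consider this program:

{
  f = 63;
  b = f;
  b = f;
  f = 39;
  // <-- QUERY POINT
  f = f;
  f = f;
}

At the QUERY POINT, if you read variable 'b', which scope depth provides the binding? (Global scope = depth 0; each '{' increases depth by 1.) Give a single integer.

Answer: 1

Derivation:
Step 1: enter scope (depth=1)
Step 2: declare f=63 at depth 1
Step 3: declare b=(read f)=63 at depth 1
Step 4: declare b=(read f)=63 at depth 1
Step 5: declare f=39 at depth 1
Visible at query point: b=63 f=39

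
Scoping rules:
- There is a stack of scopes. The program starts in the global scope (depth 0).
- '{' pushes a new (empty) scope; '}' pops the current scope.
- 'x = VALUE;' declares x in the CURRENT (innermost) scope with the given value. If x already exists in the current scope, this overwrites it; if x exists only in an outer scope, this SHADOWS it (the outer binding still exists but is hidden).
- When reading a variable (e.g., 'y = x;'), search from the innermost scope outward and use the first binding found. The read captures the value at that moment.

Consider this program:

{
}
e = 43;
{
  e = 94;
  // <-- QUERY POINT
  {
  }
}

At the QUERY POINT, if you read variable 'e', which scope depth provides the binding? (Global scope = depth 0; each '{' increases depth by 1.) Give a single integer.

Step 1: enter scope (depth=1)
Step 2: exit scope (depth=0)
Step 3: declare e=43 at depth 0
Step 4: enter scope (depth=1)
Step 5: declare e=94 at depth 1
Visible at query point: e=94

Answer: 1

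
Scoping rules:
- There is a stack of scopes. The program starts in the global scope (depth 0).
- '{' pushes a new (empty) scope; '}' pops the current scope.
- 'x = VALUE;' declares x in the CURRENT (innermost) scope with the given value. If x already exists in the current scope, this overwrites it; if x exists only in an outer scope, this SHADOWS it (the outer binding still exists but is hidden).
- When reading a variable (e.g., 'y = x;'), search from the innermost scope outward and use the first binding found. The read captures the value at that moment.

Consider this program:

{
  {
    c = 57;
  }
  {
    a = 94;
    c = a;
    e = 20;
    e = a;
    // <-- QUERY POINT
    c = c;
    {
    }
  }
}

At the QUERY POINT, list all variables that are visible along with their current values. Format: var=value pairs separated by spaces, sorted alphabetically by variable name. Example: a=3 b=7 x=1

Answer: a=94 c=94 e=94

Derivation:
Step 1: enter scope (depth=1)
Step 2: enter scope (depth=2)
Step 3: declare c=57 at depth 2
Step 4: exit scope (depth=1)
Step 5: enter scope (depth=2)
Step 6: declare a=94 at depth 2
Step 7: declare c=(read a)=94 at depth 2
Step 8: declare e=20 at depth 2
Step 9: declare e=(read a)=94 at depth 2
Visible at query point: a=94 c=94 e=94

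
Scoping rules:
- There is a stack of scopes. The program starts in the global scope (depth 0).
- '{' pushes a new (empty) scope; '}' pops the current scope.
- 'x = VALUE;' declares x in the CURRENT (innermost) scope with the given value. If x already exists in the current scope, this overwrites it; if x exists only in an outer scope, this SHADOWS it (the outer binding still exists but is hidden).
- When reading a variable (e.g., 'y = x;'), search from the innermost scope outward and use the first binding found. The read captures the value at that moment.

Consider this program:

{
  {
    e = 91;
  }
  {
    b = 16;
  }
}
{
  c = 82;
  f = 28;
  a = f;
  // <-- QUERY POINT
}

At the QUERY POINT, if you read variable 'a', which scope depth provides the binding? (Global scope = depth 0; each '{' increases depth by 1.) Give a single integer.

Step 1: enter scope (depth=1)
Step 2: enter scope (depth=2)
Step 3: declare e=91 at depth 2
Step 4: exit scope (depth=1)
Step 5: enter scope (depth=2)
Step 6: declare b=16 at depth 2
Step 7: exit scope (depth=1)
Step 8: exit scope (depth=0)
Step 9: enter scope (depth=1)
Step 10: declare c=82 at depth 1
Step 11: declare f=28 at depth 1
Step 12: declare a=(read f)=28 at depth 1
Visible at query point: a=28 c=82 f=28

Answer: 1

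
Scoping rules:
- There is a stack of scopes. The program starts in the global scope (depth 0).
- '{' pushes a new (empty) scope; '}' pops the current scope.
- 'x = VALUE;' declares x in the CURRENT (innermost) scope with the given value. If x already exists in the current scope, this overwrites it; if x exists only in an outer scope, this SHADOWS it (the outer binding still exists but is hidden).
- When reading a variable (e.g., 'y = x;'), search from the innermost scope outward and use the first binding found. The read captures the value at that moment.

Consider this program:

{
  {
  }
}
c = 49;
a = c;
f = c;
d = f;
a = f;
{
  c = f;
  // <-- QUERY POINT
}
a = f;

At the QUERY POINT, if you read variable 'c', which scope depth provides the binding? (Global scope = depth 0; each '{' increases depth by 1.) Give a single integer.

Step 1: enter scope (depth=1)
Step 2: enter scope (depth=2)
Step 3: exit scope (depth=1)
Step 4: exit scope (depth=0)
Step 5: declare c=49 at depth 0
Step 6: declare a=(read c)=49 at depth 0
Step 7: declare f=(read c)=49 at depth 0
Step 8: declare d=(read f)=49 at depth 0
Step 9: declare a=(read f)=49 at depth 0
Step 10: enter scope (depth=1)
Step 11: declare c=(read f)=49 at depth 1
Visible at query point: a=49 c=49 d=49 f=49

Answer: 1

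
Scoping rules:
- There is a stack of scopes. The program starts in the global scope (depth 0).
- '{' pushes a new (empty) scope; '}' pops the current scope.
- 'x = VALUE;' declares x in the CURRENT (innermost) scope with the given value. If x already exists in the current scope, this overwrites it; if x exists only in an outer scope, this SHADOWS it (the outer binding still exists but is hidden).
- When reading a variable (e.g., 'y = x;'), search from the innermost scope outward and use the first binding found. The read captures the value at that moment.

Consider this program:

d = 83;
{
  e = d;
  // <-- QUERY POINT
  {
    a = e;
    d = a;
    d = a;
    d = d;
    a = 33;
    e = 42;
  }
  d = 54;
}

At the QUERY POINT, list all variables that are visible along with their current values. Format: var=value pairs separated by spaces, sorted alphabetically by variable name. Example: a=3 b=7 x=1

Step 1: declare d=83 at depth 0
Step 2: enter scope (depth=1)
Step 3: declare e=(read d)=83 at depth 1
Visible at query point: d=83 e=83

Answer: d=83 e=83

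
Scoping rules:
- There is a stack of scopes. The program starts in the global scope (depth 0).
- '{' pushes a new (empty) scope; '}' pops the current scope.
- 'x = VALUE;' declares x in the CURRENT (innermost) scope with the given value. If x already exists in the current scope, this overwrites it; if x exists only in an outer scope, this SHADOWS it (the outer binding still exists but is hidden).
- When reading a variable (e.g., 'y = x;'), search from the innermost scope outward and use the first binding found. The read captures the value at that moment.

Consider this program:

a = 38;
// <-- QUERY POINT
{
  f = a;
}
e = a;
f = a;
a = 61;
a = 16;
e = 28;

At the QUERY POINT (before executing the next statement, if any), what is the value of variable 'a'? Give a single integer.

Answer: 38

Derivation:
Step 1: declare a=38 at depth 0
Visible at query point: a=38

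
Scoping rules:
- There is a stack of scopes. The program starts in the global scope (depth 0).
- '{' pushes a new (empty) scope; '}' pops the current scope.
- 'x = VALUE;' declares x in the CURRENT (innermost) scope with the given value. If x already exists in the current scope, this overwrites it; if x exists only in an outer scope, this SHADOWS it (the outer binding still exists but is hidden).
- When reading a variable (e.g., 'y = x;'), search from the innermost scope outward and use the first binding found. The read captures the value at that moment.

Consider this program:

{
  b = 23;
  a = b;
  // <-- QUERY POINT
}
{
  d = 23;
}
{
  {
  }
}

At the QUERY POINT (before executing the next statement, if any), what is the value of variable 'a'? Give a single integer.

Answer: 23

Derivation:
Step 1: enter scope (depth=1)
Step 2: declare b=23 at depth 1
Step 3: declare a=(read b)=23 at depth 1
Visible at query point: a=23 b=23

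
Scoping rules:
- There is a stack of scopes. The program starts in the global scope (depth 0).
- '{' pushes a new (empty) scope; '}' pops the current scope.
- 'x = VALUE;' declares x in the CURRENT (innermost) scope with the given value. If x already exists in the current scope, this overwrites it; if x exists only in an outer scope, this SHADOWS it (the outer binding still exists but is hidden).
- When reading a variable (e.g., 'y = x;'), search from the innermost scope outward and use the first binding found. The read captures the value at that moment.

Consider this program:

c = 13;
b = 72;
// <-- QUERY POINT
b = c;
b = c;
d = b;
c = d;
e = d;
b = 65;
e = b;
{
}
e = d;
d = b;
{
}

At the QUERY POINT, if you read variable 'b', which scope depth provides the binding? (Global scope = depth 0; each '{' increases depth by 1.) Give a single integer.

Step 1: declare c=13 at depth 0
Step 2: declare b=72 at depth 0
Visible at query point: b=72 c=13

Answer: 0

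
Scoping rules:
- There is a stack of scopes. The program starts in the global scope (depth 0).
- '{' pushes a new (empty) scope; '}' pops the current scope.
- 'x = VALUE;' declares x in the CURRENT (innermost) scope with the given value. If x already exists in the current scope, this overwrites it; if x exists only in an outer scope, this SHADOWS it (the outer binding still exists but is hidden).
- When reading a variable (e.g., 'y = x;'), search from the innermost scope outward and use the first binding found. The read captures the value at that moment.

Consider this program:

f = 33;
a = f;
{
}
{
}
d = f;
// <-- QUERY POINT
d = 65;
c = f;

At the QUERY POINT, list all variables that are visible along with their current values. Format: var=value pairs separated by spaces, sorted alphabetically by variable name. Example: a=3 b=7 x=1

Step 1: declare f=33 at depth 0
Step 2: declare a=(read f)=33 at depth 0
Step 3: enter scope (depth=1)
Step 4: exit scope (depth=0)
Step 5: enter scope (depth=1)
Step 6: exit scope (depth=0)
Step 7: declare d=(read f)=33 at depth 0
Visible at query point: a=33 d=33 f=33

Answer: a=33 d=33 f=33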